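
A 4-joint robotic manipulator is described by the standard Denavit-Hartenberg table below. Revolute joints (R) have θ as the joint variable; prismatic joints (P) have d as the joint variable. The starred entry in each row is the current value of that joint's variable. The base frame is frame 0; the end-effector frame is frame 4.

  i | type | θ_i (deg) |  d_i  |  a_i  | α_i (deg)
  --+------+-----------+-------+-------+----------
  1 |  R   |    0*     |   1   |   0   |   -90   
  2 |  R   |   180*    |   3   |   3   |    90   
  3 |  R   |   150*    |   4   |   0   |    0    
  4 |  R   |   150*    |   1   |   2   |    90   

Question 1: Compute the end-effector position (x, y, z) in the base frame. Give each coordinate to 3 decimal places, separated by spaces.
after link 1: o_1 = (0.0000, 0.0000, 1.0000)
after link 2: o_2 = (-3.0000, 3.0000, 1.0000)
after link 3: o_3 = (-3.0000, 3.0000, -3.0000)
after link 4: o_4 = (-4.0000, 1.2679, -4.0000)

-4.000 1.268 -4.000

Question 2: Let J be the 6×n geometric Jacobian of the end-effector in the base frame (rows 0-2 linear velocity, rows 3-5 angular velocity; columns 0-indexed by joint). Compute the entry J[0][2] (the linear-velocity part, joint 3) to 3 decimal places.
-1.732

axis z_2 = (0.0000,0.0000,-1.0000); lever o_n−o_2 = (-1.0000,-1.7321,-5.0000)
cross product → J_v[:, 2] = (-1.7321,1.0000,-0.0000)
J_ω[:, 2] = z_2
entry J[0][2] = -1.7321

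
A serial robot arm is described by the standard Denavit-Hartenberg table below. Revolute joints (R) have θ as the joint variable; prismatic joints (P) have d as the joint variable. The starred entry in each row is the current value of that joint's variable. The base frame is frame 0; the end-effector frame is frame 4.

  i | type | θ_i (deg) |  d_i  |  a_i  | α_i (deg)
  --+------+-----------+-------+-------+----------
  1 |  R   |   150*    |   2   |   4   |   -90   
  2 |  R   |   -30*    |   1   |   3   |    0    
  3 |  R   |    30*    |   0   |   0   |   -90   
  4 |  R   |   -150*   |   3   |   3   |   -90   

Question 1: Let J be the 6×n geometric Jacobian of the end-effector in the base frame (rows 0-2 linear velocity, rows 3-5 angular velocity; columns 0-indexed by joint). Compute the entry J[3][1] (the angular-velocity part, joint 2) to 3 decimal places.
-0.500

axis z_1 = (-0.5000,-0.8660,0.0000); lever o_n−o_1 = (-1.2500,-2.1651,-1.5000)
cross product → J_v[:, 1] = (1.2990,-0.7500,0.0000)
J_ω[:, 1] = z_1
entry J[3][1] = -0.5000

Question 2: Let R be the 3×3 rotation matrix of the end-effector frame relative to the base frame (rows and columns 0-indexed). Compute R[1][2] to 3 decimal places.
End-effector z-axis (col 2 of R) = (-0.8660,-0.5000,0.0000)
R[1][2] = -0.5000

-0.500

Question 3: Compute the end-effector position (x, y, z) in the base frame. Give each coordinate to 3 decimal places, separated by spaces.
-4.714 -0.165 0.500

after link 1: o_1 = (-3.4641, 2.0000, 2.0000)
after link 2: o_2 = (-6.2141, 2.4330, 3.5000)
after link 3: o_3 = (-6.2141, 2.4330, 3.5000)
after link 4: o_4 = (-4.7141, -0.1651, 0.5000)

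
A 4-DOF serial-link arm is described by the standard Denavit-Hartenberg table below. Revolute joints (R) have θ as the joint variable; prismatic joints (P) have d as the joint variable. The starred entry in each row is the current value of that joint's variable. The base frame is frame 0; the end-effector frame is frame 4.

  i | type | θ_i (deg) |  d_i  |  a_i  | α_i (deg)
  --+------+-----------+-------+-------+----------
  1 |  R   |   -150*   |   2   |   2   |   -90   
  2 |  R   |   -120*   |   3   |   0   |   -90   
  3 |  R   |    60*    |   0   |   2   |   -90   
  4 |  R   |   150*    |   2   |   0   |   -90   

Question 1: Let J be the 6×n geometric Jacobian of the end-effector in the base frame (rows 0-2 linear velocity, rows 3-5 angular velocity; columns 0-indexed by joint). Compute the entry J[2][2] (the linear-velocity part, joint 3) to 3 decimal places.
-2.366

axis z_2 = (-0.7500,-0.4330,0.5000); lever o_n−o_2 = (-1.6830,2.1830,-0.6340)
cross product → J_v[:, 2] = (-0.8170,-1.3170,-2.3660)
J_ω[:, 2] = z_2
entry J[2][2] = -2.3660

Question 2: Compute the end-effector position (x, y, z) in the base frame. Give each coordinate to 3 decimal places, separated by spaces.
-1.915 -1.415 1.366

after link 1: o_1 = (-1.7321, -1.0000, 2.0000)
after link 2: o_2 = (-0.2321, -3.5981, 2.0000)
after link 3: o_3 = (-0.6651, -1.8481, 2.8660)
after link 4: o_4 = (-1.9151, -1.4151, 1.3660)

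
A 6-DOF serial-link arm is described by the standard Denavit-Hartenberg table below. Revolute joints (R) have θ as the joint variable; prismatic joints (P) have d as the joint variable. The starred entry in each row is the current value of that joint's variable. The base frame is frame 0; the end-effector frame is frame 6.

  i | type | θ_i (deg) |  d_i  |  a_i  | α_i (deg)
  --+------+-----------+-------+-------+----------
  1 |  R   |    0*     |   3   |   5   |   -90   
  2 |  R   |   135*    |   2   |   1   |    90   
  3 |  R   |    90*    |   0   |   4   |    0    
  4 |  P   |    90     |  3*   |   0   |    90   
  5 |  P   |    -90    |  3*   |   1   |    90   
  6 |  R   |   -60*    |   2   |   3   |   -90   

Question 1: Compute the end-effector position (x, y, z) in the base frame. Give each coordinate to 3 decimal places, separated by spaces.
3.232 6.402 0.525

after link 1: o_1 = (5.0000, 0.0000, 3.0000)
after link 2: o_2 = (4.2929, 2.0000, 2.2929)
after link 3: o_3 = (4.2929, 6.0000, 2.2929)
after link 4: o_4 = (6.4142, 6.0000, 0.1716)
after link 5: o_5 = (5.7071, 9.0000, 0.8787)
after link 6: o_6 = (3.2322, 6.4019, 0.5251)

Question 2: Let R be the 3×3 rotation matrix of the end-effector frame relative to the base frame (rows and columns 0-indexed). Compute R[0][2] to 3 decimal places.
-0.612

End-effector z-axis (col 2 of R) = (-0.6124,0.5000,0.6124)
R[0][2] = -0.6124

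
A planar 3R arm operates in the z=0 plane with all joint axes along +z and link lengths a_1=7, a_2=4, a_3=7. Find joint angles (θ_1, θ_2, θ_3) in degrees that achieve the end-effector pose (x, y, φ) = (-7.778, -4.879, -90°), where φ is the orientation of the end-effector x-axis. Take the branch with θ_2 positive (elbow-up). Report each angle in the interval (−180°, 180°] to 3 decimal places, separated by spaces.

135.001 90.004 44.995

wrist centre = target − a_3·(cos φ, sin φ) = (-7.7780, 2.1210)
cos θ_2 = (64.9959−7²−4²)/(2·7·4) = -0.0001; θ_2 = 90.0042° (elbow-up)
β = atan2(2.1210,-7.7780) = 164.7468°; ψ = atan2(4.0000,6.9997) = 29.7459°
θ_1 = β − ψ = 135.0008°
θ_3 = φ − θ_1 − θ_2 = 44.9950° (wrapped to (-180°,180°])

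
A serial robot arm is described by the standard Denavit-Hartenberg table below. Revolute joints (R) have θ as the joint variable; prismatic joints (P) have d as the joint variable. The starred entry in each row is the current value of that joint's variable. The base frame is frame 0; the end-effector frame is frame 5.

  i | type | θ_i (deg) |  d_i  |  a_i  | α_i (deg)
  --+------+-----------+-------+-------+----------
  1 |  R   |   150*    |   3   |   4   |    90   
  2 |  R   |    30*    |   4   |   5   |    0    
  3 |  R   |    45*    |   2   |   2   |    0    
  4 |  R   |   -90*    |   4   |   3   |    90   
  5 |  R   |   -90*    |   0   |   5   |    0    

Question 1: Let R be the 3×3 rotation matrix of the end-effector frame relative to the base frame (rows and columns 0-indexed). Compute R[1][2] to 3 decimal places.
End-effector z-axis (col 2 of R) = (0.2241,-0.1294,-0.9659)
R[1][2] = -0.1294

-0.129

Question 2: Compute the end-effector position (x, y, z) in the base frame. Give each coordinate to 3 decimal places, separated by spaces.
-7.672 10.203 6.655

after link 1: o_1 = (-3.4641, 2.0000, 3.0000)
after link 2: o_2 = (-5.2141, 7.6292, 5.5000)
after link 3: o_3 = (-4.6624, 9.6200, 7.4319)
after link 4: o_4 = (-5.1719, 14.5330, 6.6554)
after link 5: o_5 = (-7.6719, 10.2029, 6.6554)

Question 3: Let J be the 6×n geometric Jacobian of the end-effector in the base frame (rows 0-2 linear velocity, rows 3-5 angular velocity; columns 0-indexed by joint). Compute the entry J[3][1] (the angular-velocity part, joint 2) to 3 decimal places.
0.500

axis z_1 = (0.5000,0.8660,0.0000); lever o_n−o_1 = (-4.2078,8.2029,3.6554)
cross product → J_v[:, 1] = (3.1657,-1.8277,7.7455)
J_ω[:, 1] = z_1
entry J[3][1] = 0.5000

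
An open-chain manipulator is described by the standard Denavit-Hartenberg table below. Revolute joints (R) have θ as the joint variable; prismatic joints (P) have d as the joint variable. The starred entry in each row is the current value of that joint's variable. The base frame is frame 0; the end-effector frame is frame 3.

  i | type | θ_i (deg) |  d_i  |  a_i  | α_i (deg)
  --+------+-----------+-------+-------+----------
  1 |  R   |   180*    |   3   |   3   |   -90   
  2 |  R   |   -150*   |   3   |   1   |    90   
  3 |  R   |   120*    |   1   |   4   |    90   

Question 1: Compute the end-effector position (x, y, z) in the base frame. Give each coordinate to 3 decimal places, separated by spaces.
-3.366 -6.464 1.634

after link 1: o_1 = (-3.0000, 0.0000, 3.0000)
after link 2: o_2 = (-2.1340, -3.0000, 3.5000)
after link 3: o_3 = (-3.3660, -6.4641, 1.6340)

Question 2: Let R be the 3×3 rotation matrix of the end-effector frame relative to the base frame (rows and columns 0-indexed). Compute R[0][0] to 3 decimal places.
-0.433

End-effector x-axis (col 0 of R) = (-0.4330,-0.8660,-0.2500)
R[0][0] = -0.4330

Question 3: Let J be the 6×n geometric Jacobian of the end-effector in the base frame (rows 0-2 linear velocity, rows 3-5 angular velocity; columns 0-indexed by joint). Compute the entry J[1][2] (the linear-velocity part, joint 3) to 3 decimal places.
axis z_2 = (0.5000,-0.0000,-0.8660); lever o_n−o_2 = (-1.2321,-3.4641,-1.8660)
cross product → J_v[:, 2] = (-3.0000,2.0000,-1.7321)
J_ω[:, 2] = z_2
entry J[1][2] = 2.0000

2.000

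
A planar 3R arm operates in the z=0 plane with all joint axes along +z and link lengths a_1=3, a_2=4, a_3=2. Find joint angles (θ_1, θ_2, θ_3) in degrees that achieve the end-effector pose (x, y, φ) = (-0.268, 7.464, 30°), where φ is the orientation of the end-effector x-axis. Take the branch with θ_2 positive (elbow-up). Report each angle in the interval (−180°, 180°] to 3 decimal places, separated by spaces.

wrist centre = target − a_3·(cos φ, sin φ) = (-2.0001, 6.4640)
cos θ_2 = (45.7835−3²−4²)/(2·3·4) = 0.8660; θ_2 = 30.0053° (elbow-up)
β = atan2(6.4640,-2.0001) = 107.1928°; ψ = atan2(2.0003,6.4639) = 17.1952°
θ_1 = β − ψ = 89.9976°
θ_3 = φ − θ_1 − θ_2 = -90.0029° (wrapped to (-180°,180°])

89.998 30.005 -90.003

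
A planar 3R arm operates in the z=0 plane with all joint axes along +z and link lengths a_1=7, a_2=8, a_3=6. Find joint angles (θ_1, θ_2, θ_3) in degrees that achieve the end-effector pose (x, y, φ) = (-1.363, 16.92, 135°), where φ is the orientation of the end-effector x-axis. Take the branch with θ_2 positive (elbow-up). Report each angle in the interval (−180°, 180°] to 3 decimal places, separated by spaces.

45.001 59.995 30.004

wrist centre = target − a_3·(cos φ, sin φ) = (2.8796, 12.6774)
cos θ_2 = (169.0078−7²−8²)/(2·7·8) = 0.5001; θ_2 = 59.9954° (elbow-up)
β = atan2(12.6774,2.8796) = 77.2025°; ψ = atan2(6.9279,11.0006) = 32.2017°
θ_1 = β − ψ = 45.0008°
θ_3 = φ − θ_1 − θ_2 = 30.0038° (wrapped to (-180°,180°])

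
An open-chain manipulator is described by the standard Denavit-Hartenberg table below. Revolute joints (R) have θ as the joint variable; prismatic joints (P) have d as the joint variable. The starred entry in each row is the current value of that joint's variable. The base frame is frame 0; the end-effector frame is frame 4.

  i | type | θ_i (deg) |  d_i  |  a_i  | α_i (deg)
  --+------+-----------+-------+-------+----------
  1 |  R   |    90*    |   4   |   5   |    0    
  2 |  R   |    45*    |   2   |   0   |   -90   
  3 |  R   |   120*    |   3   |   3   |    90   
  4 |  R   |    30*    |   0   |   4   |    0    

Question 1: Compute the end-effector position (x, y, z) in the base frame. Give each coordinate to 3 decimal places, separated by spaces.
after link 1: o_1 = (0.0000, 5.0000, 4.0000)
after link 2: o_2 = (0.0000, 5.0000, 6.0000)
after link 3: o_3 = (-1.0607, 1.8180, 3.4019)
after link 4: o_4 = (-1.2501, -0.8209, 0.4019)

-1.250 -0.821 0.402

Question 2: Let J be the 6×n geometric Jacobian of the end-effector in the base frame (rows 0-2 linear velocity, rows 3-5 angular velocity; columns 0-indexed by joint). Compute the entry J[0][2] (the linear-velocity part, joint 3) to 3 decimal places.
axis z_2 = (-0.7071,-0.7071,0.0000); lever o_n−o_2 = (-1.2501,-5.8209,-5.5981)
cross product → J_v[:, 2] = (3.9584,-3.9584,3.2321)
J_ω[:, 2] = z_2
entry J[0][2] = 3.9584

3.958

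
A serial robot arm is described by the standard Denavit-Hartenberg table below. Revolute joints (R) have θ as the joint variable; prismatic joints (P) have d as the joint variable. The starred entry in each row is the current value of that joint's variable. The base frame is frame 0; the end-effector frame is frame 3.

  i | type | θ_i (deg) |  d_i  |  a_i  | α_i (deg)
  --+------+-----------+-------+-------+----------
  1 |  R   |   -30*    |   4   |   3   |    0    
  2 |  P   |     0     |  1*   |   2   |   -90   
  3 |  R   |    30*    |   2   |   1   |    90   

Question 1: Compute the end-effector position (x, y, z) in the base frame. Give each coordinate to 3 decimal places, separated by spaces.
6.080 -1.201 4.500

after link 1: o_1 = (2.5981, -1.5000, 4.0000)
after link 2: o_2 = (4.3301, -2.5000, 5.0000)
after link 3: o_3 = (6.0801, -1.2010, 4.5000)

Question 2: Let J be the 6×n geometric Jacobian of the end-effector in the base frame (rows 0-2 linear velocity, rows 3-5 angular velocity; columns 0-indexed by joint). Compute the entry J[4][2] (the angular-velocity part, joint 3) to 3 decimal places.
0.866

axis z_2 = (0.5000,0.8660,0.0000); lever o_n−o_2 = (1.7500,1.2990,-0.5000)
cross product → J_v[:, 2] = (-0.4330,0.2500,-0.8660)
J_ω[:, 2] = z_2
entry J[4][2] = 0.8660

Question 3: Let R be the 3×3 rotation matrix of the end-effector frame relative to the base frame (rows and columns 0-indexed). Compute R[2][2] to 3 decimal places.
End-effector z-axis (col 2 of R) = (0.4330,-0.2500,0.8660)
R[2][2] = 0.8660

0.866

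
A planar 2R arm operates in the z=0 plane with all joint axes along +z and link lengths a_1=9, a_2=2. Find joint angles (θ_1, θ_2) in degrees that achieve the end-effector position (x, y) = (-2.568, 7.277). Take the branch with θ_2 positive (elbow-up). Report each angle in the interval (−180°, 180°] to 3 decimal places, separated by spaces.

cos θ_2 = (59.5494−9²−2²)/(2·9·2) = -0.7070; θ_2 = 134.9883° (elbow-up)
β = atan2(7.2770,-2.5680) = 109.4376°; ψ = atan2(1.4145,7.5861) = 10.5621°
θ_1 = β − ψ = 98.8755°

98.875 134.988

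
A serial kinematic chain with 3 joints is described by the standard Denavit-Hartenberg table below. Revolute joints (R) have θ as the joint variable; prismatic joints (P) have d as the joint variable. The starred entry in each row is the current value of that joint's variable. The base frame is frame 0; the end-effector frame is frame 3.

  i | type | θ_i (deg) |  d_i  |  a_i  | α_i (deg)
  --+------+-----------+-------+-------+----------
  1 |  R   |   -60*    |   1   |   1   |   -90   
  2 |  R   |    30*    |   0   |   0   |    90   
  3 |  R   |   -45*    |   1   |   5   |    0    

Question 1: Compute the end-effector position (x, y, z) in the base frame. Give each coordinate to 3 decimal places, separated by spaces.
after link 1: o_1 = (0.5000, -0.8660, 1.0000)
after link 2: o_2 = (0.5000, -0.8660, 1.0000)
after link 3: o_3 = (-0.7809, -5.7185, 0.0983)

-0.781 -5.718 0.098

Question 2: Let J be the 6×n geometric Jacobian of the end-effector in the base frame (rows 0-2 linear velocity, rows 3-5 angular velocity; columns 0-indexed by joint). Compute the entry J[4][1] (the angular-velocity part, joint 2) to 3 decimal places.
0.500

axis z_1 = (0.8660,0.5000,0.0000); lever o_n−o_1 = (-1.2809,-4.8524,-0.9017)
cross product → J_v[:, 1] = (-0.4509,0.7809,-3.5619)
J_ω[:, 1] = z_1
entry J[4][1] = 0.5000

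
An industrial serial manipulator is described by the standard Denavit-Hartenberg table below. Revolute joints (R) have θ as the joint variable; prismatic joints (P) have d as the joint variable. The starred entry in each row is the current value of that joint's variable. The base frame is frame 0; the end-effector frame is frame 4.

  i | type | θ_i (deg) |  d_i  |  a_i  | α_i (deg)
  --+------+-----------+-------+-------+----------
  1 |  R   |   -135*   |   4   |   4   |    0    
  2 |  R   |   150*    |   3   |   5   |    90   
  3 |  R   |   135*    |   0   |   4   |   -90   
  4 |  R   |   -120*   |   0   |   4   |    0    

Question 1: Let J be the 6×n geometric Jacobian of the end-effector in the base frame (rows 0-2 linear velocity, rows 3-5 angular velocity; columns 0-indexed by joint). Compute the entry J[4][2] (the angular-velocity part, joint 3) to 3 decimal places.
axis z_2 = (0.2588,-0.9659,0.0000); lever o_n−o_2 = (-0.4694,-3.7121,1.4142)
cross product → J_v[:, 2] = (-1.3660,-0.3660,-1.4142)
J_ω[:, 2] = z_2
entry J[4][2] = -0.9659

-0.966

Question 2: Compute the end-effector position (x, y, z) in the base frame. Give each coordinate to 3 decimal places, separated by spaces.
1.532 -5.246 8.414

after link 1: o_1 = (-2.8284, -2.8284, 4.0000)
after link 2: o_2 = (2.0012, -1.5343, 7.0000)
after link 3: o_3 = (-0.7308, -2.2664, 9.8284)
after link 4: o_4 = (1.5318, -5.2464, 8.4142)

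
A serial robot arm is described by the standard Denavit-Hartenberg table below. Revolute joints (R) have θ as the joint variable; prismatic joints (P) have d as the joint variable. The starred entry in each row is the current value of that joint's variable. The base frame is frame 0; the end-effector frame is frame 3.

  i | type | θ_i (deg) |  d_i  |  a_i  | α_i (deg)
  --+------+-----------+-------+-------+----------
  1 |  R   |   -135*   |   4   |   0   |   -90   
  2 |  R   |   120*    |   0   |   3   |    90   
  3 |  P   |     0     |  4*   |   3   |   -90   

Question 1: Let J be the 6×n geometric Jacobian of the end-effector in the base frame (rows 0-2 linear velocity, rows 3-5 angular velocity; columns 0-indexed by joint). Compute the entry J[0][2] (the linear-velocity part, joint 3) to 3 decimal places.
-0.612

prismatic axis z_2 = (-0.6124,-0.6124,-0.5000)
J_v[:, 2] = z_2; J_ω[:, 2] = (0,0,0)
entry J[0][2] = -0.6124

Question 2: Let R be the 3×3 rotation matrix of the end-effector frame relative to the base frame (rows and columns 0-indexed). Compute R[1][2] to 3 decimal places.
End-effector z-axis (col 2 of R) = (0.7071,-0.7071,0.0000)
R[1][2] = -0.7071

-0.707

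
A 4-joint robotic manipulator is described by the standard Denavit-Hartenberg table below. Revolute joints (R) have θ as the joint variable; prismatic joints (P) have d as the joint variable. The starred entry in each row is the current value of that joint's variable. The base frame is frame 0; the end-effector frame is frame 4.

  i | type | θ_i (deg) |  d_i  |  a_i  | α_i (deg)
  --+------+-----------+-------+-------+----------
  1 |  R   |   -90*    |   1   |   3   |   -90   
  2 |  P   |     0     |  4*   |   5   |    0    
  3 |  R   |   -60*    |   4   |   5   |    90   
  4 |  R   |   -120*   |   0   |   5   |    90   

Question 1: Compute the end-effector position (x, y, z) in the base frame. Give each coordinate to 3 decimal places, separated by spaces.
after link 1: o_1 = (0.0000, -3.0000, 1.0000)
after link 2: o_2 = (4.0000, -8.0000, 1.0000)
after link 3: o_3 = (8.0000, -10.5000, 5.3301)
after link 4: o_4 = (3.6699, -9.2500, 3.1651)

3.670 -9.250 3.165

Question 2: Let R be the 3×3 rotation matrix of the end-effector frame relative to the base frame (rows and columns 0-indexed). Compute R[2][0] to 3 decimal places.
End-effector x-axis (col 0 of R) = (-0.8660,0.2500,-0.4330)
R[2][0] = -0.4330

-0.433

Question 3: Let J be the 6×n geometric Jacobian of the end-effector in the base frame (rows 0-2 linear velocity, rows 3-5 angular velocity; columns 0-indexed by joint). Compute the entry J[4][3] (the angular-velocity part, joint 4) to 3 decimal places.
0.866

axis z_3 = (-0.0000,0.8660,0.5000); lever o_n−o_3 = (-4.3301,1.2500,-2.1651)
cross product → J_v[:, 3] = (-2.5000,-2.1651,3.7500)
J_ω[:, 3] = z_3
entry J[4][3] = 0.8660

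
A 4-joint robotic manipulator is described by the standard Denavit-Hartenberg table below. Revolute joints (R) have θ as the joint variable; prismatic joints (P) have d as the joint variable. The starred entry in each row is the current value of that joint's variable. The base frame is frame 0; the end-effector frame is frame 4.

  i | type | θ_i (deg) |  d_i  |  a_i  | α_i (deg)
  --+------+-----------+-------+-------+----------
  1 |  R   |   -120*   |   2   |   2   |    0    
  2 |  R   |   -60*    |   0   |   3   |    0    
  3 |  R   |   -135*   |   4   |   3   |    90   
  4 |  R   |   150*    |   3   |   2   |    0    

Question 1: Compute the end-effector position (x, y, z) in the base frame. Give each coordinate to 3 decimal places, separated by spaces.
after link 1: o_1 = (-1.0000, -1.7321, 2.0000)
after link 2: o_2 = (-4.0000, -1.7321, 2.0000)
after link 3: o_3 = (-1.8787, 0.3893, 6.0000)
after link 4: o_4 = (-0.9821, -2.9568, 7.0000)

-0.982 -2.957 7.000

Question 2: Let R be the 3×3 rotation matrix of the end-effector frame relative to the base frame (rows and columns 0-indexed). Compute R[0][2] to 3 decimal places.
0.707

End-effector z-axis (col 2 of R) = (0.7071,-0.7071,0.0000)
R[0][2] = 0.7071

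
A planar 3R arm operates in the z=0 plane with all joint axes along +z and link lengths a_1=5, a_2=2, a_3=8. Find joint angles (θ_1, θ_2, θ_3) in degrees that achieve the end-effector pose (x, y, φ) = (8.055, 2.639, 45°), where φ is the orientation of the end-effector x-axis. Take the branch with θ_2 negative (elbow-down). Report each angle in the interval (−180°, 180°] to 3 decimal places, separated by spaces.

wrist centre = target − a_3·(cos φ, sin φ) = (2.3981, -3.0179)
cos θ_2 = (14.8585−5²−2²)/(2·5·2) = -0.7071; θ_2 = -134.9972° (elbow-down)
β = atan2(-3.0179,2.3981) = -51.5275°; ψ = atan2(-1.4143,3.5859) = -21.5246°
θ_1 = β − ψ = -30.0029°
θ_3 = φ − θ_1 − θ_2 = -149.9998° (wrapped to (-180°,180°])

-30.003 -134.997 -150.000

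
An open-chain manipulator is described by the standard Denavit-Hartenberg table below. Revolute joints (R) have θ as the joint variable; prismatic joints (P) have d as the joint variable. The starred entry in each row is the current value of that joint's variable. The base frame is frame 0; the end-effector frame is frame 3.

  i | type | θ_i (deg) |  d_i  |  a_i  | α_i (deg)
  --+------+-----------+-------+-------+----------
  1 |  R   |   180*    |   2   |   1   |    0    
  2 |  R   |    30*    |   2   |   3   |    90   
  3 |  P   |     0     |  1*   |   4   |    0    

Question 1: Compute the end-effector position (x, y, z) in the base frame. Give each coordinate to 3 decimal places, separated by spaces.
after link 1: o_1 = (-1.0000, 0.0000, 2.0000)
after link 2: o_2 = (-3.5981, -1.5000, 4.0000)
after link 3: o_3 = (-7.5622, -2.6340, 4.0000)

-7.562 -2.634 4.000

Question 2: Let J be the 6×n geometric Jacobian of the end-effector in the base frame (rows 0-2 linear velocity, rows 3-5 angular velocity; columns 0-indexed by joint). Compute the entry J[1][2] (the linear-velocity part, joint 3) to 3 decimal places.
0.866

prismatic axis z_2 = (-0.5000,0.8660,0.0000)
J_v[:, 2] = z_2; J_ω[:, 2] = (0,0,0)
entry J[1][2] = 0.8660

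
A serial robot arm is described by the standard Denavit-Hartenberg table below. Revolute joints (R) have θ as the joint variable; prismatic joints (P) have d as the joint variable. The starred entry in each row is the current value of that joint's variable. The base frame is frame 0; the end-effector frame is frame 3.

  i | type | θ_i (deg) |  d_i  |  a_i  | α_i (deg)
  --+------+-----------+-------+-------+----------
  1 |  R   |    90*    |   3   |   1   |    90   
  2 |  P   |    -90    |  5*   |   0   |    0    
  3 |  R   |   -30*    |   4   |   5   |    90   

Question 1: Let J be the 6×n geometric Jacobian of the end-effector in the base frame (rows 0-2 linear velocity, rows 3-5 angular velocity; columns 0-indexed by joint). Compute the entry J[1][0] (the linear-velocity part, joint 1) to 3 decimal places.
axis z_0 = ẑ; lever o_n−o_0 = (9.0000,-1.5000,-1.3301)
cross product → J_v[:, 0] = (1.5000,9.0000,-0.0000)
J_ω[:, 0] = z_0
entry J[1][0] = 9.0000

9.000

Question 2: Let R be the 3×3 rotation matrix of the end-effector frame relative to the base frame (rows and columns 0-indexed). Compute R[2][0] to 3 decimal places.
End-effector x-axis (col 0 of R) = (0.0000,-0.5000,-0.8660)
R[2][0] = -0.8660

-0.866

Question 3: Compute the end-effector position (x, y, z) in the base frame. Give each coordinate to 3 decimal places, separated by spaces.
9.000 -1.500 -1.330

after link 1: o_1 = (0.0000, 1.0000, 3.0000)
after link 2: o_2 = (5.0000, 1.0000, 3.0000)
after link 3: o_3 = (9.0000, -1.5000, -1.3301)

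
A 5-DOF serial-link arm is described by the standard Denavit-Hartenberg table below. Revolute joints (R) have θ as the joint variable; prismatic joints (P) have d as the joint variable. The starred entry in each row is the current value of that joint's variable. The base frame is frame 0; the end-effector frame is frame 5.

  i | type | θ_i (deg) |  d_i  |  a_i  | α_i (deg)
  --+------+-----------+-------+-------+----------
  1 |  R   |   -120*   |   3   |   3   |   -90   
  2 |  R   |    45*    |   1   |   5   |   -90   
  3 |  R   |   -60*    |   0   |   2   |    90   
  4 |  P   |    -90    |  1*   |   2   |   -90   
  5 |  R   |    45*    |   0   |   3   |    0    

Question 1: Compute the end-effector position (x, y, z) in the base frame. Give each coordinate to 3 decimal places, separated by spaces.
-3.541 -10.476 0.985

after link 1: o_1 = (-1.5000, -2.5981, 3.0000)
after link 2: o_2 = (-2.4017, -6.1599, -0.5355)
after link 3: o_3 = (-1.2553, -7.6383, -1.2426)
after link 4: o_4 = (-1.2232, -8.5828, 0.7839)
after link 5: o_5 = (-3.5413, -10.4765, 0.9849)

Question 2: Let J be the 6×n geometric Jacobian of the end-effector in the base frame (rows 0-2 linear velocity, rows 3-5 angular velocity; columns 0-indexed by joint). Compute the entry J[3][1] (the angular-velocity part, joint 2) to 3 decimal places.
axis z_1 = (0.8660,-0.5000,0.0000); lever o_n−o_1 = (-2.0413,-7.8784,-2.0151)
cross product → J_v[:, 1] = (1.0075,1.7451,-7.8435)
J_ω[:, 1] = z_1
entry J[3][1] = 0.8660

0.866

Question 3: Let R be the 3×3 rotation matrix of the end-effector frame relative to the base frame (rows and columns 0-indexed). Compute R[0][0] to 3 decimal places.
End-effector x-axis (col 0 of R) = (-0.7727,-0.6312,0.0670)
R[0][0] = -0.7727

-0.773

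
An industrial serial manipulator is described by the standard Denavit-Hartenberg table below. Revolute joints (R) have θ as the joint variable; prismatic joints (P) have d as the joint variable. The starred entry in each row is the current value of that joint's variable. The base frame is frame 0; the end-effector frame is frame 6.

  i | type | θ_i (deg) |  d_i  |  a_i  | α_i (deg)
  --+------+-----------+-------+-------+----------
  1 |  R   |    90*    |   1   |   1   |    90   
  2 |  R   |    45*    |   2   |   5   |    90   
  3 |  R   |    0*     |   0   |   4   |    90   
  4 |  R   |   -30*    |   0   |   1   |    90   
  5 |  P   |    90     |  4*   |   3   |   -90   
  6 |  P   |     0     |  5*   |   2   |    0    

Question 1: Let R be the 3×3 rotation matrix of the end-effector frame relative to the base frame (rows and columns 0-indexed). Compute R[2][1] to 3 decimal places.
-0.259

End-effector y-axis (col 1 of R) = (0.0000,0.9659,-0.2588)
R[2][1] = -0.2588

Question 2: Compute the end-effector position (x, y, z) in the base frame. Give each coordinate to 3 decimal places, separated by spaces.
-3.000 2.465 4.536

after link 1: o_1 = (0.0000, 1.0000, 1.0000)
after link 2: o_2 = (2.0000, 4.5355, 4.5355)
after link 3: o_3 = (2.0000, 7.3640, 7.3640)
after link 4: o_4 = (2.0000, 7.6228, 8.3299)
after link 5: o_5 = (-1.0000, 3.7591, 9.3652)
after link 6: o_6 = (-3.0000, 2.4650, 4.5355)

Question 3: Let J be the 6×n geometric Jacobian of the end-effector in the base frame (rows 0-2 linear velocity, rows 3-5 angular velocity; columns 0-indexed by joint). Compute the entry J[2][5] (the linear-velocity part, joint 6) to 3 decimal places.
prismatic axis z_5 = (0.0000,-0.2588,-0.9659)
J_v[:, 5] = z_5; J_ω[:, 5] = (0,0,0)
entry J[2][5] = -0.9659

-0.966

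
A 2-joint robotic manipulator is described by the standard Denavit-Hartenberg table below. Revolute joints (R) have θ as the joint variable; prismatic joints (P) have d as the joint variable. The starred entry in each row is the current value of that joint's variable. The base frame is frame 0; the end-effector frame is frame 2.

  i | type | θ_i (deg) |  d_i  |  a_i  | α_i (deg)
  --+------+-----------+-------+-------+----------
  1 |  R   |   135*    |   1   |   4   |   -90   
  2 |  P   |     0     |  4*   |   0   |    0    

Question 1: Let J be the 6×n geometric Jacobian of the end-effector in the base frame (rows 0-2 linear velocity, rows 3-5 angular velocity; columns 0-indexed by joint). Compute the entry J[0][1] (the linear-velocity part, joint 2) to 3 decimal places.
-0.707

prismatic axis z_1 = (-0.7071,-0.7071,0.0000)
J_v[:, 1] = z_1; J_ω[:, 1] = (0,0,0)
entry J[0][1] = -0.7071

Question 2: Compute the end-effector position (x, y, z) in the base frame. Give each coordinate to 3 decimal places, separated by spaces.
-5.657 0.000 1.000

after link 1: o_1 = (-2.8284, 2.8284, 1.0000)
after link 2: o_2 = (-5.6569, 0.0000, 1.0000)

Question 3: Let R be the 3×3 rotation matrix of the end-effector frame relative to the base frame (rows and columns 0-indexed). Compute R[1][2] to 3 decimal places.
-0.707

End-effector z-axis (col 2 of R) = (-0.7071,-0.7071,0.0000)
R[1][2] = -0.7071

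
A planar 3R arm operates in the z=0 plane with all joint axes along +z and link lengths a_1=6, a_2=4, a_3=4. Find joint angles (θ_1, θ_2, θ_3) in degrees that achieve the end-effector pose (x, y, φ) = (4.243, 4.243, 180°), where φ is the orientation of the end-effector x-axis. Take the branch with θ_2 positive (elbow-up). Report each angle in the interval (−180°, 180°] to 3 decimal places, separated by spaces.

wrist centre = target − a_3·(cos φ, sin φ) = (8.2430, 4.2430)
cos θ_2 = (85.9501−6²−4²)/(2·6·4) = 0.7073; θ_2 = 44.9849° (elbow-up)
β = atan2(4.2430,8.2430) = 27.2367°; ψ = atan2(2.8277,8.8292) = 17.7585°
θ_1 = β − ψ = 9.4782°
θ_3 = φ − θ_1 − θ_2 = 125.5369° (wrapped to (-180°,180°])

9.478 44.985 125.537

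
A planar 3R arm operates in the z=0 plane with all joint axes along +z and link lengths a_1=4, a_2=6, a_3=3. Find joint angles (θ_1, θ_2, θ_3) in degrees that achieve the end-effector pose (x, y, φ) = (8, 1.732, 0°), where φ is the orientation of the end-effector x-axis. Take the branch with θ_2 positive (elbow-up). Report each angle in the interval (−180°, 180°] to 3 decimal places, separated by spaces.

-60.001 120.000 -60.000

wrist centre = target − a_3·(cos φ, sin φ) = (5.0000, 1.7320)
cos θ_2 = (27.9998−4²−6²)/(2·4·6) = -0.5000; θ_2 = 120.0002° (elbow-up)
β = atan2(1.7320,5.0000) = 19.1061°; ψ = atan2(5.1961,1.0000) = 79.1068°
θ_1 = β − ψ = -60.0007°
θ_3 = φ − θ_1 − θ_2 = -59.9995° (wrapped to (-180°,180°])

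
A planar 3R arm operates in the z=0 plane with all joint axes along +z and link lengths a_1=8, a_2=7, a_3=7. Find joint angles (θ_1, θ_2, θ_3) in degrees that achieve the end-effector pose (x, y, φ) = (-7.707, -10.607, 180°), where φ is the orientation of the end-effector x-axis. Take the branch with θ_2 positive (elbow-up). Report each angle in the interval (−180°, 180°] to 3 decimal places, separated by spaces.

-134.997 89.996 -134.998

wrist centre = target − a_3·(cos φ, sin φ) = (-0.7070, -10.6070)
cos θ_2 = (113.0083−8²−7²)/(2·8·7) = 0.0001; θ_2 = 89.9958° (elbow-up)
β = atan2(-10.6070,-0.7070) = -93.8134°; ψ = atan2(7.0000,8.0005) = 41.1841°
θ_1 = β − ψ = -134.9974°
θ_3 = φ − θ_1 − θ_2 = -134.9983° (wrapped to (-180°,180°])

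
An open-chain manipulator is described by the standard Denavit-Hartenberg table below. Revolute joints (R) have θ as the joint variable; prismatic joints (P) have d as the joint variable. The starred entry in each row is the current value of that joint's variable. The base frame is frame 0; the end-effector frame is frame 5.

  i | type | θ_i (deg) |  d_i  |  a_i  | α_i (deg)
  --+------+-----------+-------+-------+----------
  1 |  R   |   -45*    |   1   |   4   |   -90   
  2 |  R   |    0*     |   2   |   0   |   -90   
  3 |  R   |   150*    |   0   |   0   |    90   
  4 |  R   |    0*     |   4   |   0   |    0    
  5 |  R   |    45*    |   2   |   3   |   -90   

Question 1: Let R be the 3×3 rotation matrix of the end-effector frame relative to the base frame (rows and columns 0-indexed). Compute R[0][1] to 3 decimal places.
0.259

End-effector y-axis (col 1 of R) = (0.2588,0.9659,0.0000)
R[0][1] = 0.2588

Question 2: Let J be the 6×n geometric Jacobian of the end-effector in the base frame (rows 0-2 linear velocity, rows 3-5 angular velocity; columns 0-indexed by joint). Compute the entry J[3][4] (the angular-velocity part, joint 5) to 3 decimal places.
-0.259

axis z_4 = (-0.2588,-0.9659,-0.0000); lever o_n−o_4 = (-2.5667,-1.3828,-2.1213)
cross product → J_v[:, 4] = (2.0490,-0.5490,-2.1213)
J_ω[:, 4] = z_4
entry J[3][4] = -0.2588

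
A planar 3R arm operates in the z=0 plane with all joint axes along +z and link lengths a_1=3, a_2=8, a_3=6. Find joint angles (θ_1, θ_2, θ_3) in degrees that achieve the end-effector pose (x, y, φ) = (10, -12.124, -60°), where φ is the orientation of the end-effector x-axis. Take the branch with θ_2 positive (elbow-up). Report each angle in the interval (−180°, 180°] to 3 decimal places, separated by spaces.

wrist centre = target − a_3·(cos φ, sin φ) = (7.0000, -6.9278)
cos θ_2 = (96.9951−3²−8²)/(2·3·8) = 0.4999; θ_2 = 60.0068° (elbow-up)
β = atan2(-6.9278,7.0000) = -44.7032°; ψ = atan2(6.9287,6.9992) = 44.7100°
θ_1 = β − ψ = -89.4132°
θ_3 = φ − θ_1 − θ_2 = -30.5936° (wrapped to (-180°,180°])

-89.413 60.007 -30.594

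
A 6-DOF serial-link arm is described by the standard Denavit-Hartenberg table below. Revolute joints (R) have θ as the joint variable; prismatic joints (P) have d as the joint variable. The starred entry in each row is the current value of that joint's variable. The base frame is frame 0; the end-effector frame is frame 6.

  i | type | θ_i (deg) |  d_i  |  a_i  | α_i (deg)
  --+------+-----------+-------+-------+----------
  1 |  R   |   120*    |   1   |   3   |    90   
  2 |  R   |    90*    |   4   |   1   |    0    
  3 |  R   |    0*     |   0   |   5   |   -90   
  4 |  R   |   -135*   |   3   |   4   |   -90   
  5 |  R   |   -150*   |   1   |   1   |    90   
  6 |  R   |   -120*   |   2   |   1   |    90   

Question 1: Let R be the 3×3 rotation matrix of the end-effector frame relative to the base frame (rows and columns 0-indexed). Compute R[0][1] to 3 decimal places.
-0.739

End-effector y-axis (col 1 of R) = (-0.7392,0.5732,0.3536)
R[0][1] = -0.7392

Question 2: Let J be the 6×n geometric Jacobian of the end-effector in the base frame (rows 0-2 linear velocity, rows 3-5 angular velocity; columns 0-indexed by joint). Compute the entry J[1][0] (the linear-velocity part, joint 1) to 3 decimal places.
axis z_0 = ẑ; lever o_n−o_0 = (4.3771,4.2384,5.2796)
cross product → J_v[:, 0] = (-4.2384,4.3771,0.0000)
J_ω[:, 0] = z_0
entry J[1][0] = 4.3771

4.377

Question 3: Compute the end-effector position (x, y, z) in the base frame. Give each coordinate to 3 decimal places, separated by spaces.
after link 1: o_1 = (-1.5000, 2.5981, 1.0000)
after link 2: o_2 = (1.9641, 4.5981, 2.0000)
after link 3: o_3 = (1.9641, 4.5981, 7.0000)
after link 4: o_4 = (5.9136, 3.4142, 4.1716)
after link 5: o_5 = (6.2456, 3.0286, 5.4911)
after link 6: o_6 = (4.3771, 4.2384, 5.2796)

4.377 4.238 5.280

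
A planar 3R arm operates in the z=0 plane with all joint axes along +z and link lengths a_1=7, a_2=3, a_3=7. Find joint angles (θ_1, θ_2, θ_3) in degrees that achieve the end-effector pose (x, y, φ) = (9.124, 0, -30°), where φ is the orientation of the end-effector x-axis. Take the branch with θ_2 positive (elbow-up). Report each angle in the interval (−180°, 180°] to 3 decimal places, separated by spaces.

wrist centre = target − a_3·(cos φ, sin φ) = (3.0618, 3.5000)
cos θ_2 = (21.6248−7²−3²)/(2·7·3) = -0.8661; θ_2 = 150.0059° (elbow-up)
β = atan2(3.5000,3.0618) = 48.8204°; ψ = atan2(1.4997,4.4018) = 18.8145°
θ_1 = β − ψ = 30.0058°
θ_3 = φ − θ_1 − θ_2 = 149.9882° (wrapped to (-180°,180°])

30.006 150.006 149.988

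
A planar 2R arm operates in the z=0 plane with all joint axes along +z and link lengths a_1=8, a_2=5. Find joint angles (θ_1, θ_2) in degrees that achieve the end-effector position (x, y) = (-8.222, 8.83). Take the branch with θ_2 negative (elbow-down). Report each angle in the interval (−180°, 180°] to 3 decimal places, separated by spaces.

cos θ_2 = (145.5702−8²−5²)/(2·8·5) = 0.7071; θ_2 = -44.9983° (elbow-down)
β = atan2(8.8300,-8.2220) = 132.9579°; ψ = atan2(-3.5354,11.5356) = -17.0392°
θ_1 = β − ψ = 149.9972°

149.997 -44.998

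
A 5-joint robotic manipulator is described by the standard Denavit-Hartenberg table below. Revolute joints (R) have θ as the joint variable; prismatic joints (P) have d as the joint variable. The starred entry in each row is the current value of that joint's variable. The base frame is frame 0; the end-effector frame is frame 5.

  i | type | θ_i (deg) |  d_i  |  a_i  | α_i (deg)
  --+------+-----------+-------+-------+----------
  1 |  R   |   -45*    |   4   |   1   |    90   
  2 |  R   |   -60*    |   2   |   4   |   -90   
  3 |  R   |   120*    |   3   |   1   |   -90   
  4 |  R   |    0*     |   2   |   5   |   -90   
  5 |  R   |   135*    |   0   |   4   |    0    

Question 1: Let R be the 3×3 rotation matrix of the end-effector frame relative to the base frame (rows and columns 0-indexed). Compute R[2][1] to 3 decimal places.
0.224

End-effector y-axis (col 1 of R) = (-0.7745,-0.5915,0.2241)
R[2][1] = 0.2241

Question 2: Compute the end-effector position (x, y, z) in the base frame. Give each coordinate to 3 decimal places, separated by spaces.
after link 1: o_1 = (0.7071, -0.7071, 4.0000)
after link 2: o_2 = (0.7071, -3.5355, 0.5359)
after link 3: o_3 = (2.9798, -4.5835, 2.4689)
after link 4: o_4 = (3.8383, -0.7325, 6.1340)
after link 5: o_5 = (4.4723, -2.8306, 2.7879)

4.472 -2.831 2.788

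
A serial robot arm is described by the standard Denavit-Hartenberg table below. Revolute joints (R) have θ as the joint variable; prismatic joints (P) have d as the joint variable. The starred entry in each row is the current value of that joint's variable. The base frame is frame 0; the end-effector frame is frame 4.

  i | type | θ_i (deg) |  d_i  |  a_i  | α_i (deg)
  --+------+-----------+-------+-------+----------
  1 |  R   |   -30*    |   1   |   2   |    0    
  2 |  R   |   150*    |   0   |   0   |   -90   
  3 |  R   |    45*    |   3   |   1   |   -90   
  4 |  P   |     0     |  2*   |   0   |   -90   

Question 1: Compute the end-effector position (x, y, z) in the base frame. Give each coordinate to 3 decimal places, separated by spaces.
after link 1: o_1 = (1.7321, -1.0000, 1.0000)
after link 2: o_2 = (1.7321, -1.0000, 1.0000)
after link 3: o_3 = (-1.2196, -1.8876, 0.2929)
after link 4: o_4 = (-0.5125, -3.1124, -1.1213)

-0.512 -3.112 -1.121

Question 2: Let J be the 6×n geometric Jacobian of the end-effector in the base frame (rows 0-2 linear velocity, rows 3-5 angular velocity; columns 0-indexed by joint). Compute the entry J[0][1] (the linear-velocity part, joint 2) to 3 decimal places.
axis z_1 = (0.0000,0.0000,1.0000); lever o_n−o_1 = (-2.2445,-2.1124,-2.1213)
cross product → J_v[:, 1] = (2.1124,-2.2445,0.0000)
J_ω[:, 1] = z_1
entry J[0][1] = 2.1124

2.112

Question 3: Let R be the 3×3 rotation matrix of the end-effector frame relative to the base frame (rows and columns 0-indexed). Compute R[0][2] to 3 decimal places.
0.866

End-effector z-axis (col 2 of R) = (0.8660,0.5000,-0.0000)
R[0][2] = 0.8660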